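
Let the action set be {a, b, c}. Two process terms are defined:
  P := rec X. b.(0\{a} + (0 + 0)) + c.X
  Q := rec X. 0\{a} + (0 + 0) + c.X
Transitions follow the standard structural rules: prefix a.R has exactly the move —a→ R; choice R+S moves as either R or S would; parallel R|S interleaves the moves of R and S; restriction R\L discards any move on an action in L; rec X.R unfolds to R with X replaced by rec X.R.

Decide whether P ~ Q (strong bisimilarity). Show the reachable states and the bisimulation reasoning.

P's transition system — 2 states:
  p0 = rec X. b.(0\{a} + (0 + 0)) + c.X :: --b--▸ p1, --c--▸ p0
  p1 = 0\{a} + (0 + 0) :: ∅
Q's transition system — 1 states:
  q0 = rec X. 0\{a} + (0 + 0) + c.X :: --c--▸ q0
Coarsest stable partition (strong bisimilarity classes):
  B0 = {p0}
  B1 = {p1}
  B2 = {q0}
p0 ∈ B0, q0 ∈ B2 → different blocks

P ≁ Q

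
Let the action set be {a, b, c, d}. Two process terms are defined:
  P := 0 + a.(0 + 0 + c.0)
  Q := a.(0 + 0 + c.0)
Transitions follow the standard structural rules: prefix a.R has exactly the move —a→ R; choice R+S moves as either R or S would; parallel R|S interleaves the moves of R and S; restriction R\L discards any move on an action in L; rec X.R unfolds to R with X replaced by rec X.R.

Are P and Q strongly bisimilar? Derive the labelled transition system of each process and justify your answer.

P's transition system — 3 states:
  p0 = 0 + a.(0 + 0 + c.0) ⊢ ··a··> p1
  p1 = 0 + 0 + c.0 ⊢ ··c··> p2
  p2 = 0 ⊢ (no moves)
Q's transition system — 3 states:
  q0 = a.(0 + 0 + c.0) ⊢ ··a··> q1
  q1 = 0 + 0 + c.0 ⊢ ··c··> q2
  q2 = 0 ⊢ (no moves)
Coarsest stable partition (strong bisimilarity classes):
  B0 = {p0, q0}
  B1 = {p1, q1}
  B2 = {p2, q2}
p0 ∈ B0, q0 ∈ B0 → same block

P ~ Q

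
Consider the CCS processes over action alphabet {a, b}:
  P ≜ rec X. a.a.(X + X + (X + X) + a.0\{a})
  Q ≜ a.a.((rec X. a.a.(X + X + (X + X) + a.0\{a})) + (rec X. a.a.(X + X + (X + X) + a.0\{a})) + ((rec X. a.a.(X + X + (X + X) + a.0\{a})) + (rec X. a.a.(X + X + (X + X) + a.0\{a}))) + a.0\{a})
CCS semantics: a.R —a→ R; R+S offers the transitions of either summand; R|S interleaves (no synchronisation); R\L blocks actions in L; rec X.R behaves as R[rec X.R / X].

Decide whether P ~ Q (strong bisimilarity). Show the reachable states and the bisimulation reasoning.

YES

LTS(P): 4 reachable states
  m0 = rec X. a.a.(X + X + (X + X) + a.0\{a}) → ··a··> m1
  m1 = a.((rec X. a.a.(X + X + (X + X) + a.0\{a})) + (rec X. a.a.(X + X + (X + X) + a.0\{a})) + ((rec X. a.a.(X + X + (X + X) + a.0\{a})) + (rec X. a.a.(X + X + (X + X) + a.0\{a}))) + a.0\{a}) → ··a··> m2
  m2 = (rec X. a.a.(X + X + (X + X) + a.0\{a})) + (rec X. a.a.(X + X + (X + X) + a.0\{a})) + ((rec X. a.a.(X + X + (X + X) + a.0\{a})) + (rec X. a.a.(X + X + (X + X) + a.0\{a}))) + a.0\{a} → ··a··> m1, ··a··> m3
  m3 = 0\{a} → deadlocked
LTS(Q): 4 reachable states
  n0 = a.a.((rec X. a.a.(X + X + (X + X) + a.0\{a})) + (rec X. a.a.(X + X + (X + X) + a.0\{a})) + ((rec X. a.a.(X + X + (X + X) + a.0\{a})) + (rec X. a.a.(X + X + (X + X) + a.0\{a}))) + a.0\{a}) → ··a··> n1
  n1 = a.((rec X. a.a.(X + X + (X + X) + a.0\{a})) + (rec X. a.a.(X + X + (X + X) + a.0\{a})) + ((rec X. a.a.(X + X + (X + X) + a.0\{a})) + (rec X. a.a.(X + X + (X + X) + a.0\{a}))) + a.0\{a}) → ··a··> n2
  n2 = (rec X. a.a.(X + X + (X + X) + a.0\{a})) + (rec X. a.a.(X + X + (X + X) + a.0\{a})) + ((rec X. a.a.(X + X + (X + X) + a.0\{a})) + (rec X. a.a.(X + X + (X + X) + a.0\{a}))) + a.0\{a} → ··a··> n1, ··a··> n3
  n3 = 0\{a} → deadlocked
Bisimilarity quotient blocks:
  B0 = {m0, n0}
  B1 = {m1, n1}
  B2 = {m2, n2}
  B3 = {m3, n3}
m0 ∈ B0, n0 ∈ B0 → same block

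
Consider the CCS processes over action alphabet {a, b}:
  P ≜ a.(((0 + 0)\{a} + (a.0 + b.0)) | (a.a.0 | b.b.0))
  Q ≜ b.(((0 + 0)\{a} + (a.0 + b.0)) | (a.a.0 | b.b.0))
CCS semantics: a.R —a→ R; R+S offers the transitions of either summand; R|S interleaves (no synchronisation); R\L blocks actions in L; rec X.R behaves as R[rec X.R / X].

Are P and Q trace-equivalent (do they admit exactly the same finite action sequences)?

NO — witness ⟨a⟩

P's transition system — 19 states:
  p0 = a.(((0 + 0)\{a} + (a.0 + b.0)) | (a.a.0 | b.b.0)) | =a=> p1
  p1 = ((0 + 0)\{a} + (a.0 + b.0)) | (a.a.0 | b.b.0) | =a=> p2, =a=> p3, =b=> p3, =b=> p4
  p2 = ((0 + 0)\{a} + (a.0 + b.0)) | (a.0 | b.b.0) | =a=> p5, =a=> p6, =b=> p6, =b=> p7
  p3 = 0 | (a.a.0 | b.b.0) | =a=> p6, =b=> p8
  p4 = ((0 + 0)\{a} + (a.0 + b.0)) | (a.a.0 | b.0) | =a=> p7, =a=> p8, =b=> p8, =b=> p9
  p5 = ((0 + 0)\{a} + (a.0 + b.0)) | (0 | b.b.0) | =a=> p10, =b=> p10, =b=> p11
  p6 = 0 | (a.0 | b.b.0) | =a=> p10, =b=> p12
  p7 = ((0 + 0)\{a} + (a.0 + b.0)) | (a.0 | b.0) | =a=> p11, =a=> p12, =b=> p12, =b=> p13
  p8 = 0 | (a.a.0 | b.0) | =a=> p12, =b=> p14
  p9 = ((0 + 0)\{a} + (a.0 + b.0)) | (a.a.0 | 0) | =a=> p13, =a=> p14, =b=> p14
  p10 = 0 | (0 | b.b.0) | =b=> p15
  p11 = ((0 + 0)\{a} + (a.0 + b.0)) | (0 | b.0) | =a=> p15, =b=> p15, =b=> p16
  p12 = 0 | (a.0 | b.0) | =a=> p15, =b=> p17
  p13 = ((0 + 0)\{a} + (a.0 + b.0)) | (a.0 | 0) | =a=> p16, =a=> p17, =b=> p17
  p14 = 0 | (a.a.0 | 0) | =a=> p17
  p15 = 0 | (0 | b.0) | =b=> p18
  p16 = ((0 + 0)\{a} + (a.0 + b.0)) | (0 | 0) | =a=> p18, =b=> p18
  p17 = 0 | (a.0 | 0) | =a=> p18
  p18 = 0 | (0 | 0) | deadlocked
Q's transition system — 19 states:
  q0 = b.(((0 + 0)\{a} + (a.0 + b.0)) | (a.a.0 | b.b.0)) | =b=> q1
  q1 = ((0 + 0)\{a} + (a.0 + b.0)) | (a.a.0 | b.b.0) | =a=> q2, =a=> q3, =b=> q3, =b=> q4
  q2 = ((0 + 0)\{a} + (a.0 + b.0)) | (a.0 | b.b.0) | =a=> q5, =a=> q6, =b=> q6, =b=> q7
  q3 = 0 | (a.a.0 | b.b.0) | =a=> q6, =b=> q8
  q4 = ((0 + 0)\{a} + (a.0 + b.0)) | (a.a.0 | b.0) | =a=> q7, =a=> q8, =b=> q8, =b=> q9
  q5 = ((0 + 0)\{a} + (a.0 + b.0)) | (0 | b.b.0) | =a=> q10, =b=> q10, =b=> q11
  q6 = 0 | (a.0 | b.b.0) | =a=> q10, =b=> q12
  q7 = ((0 + 0)\{a} + (a.0 + b.0)) | (a.0 | b.0) | =a=> q11, =a=> q12, =b=> q12, =b=> q13
  q8 = 0 | (a.a.0 | b.0) | =a=> q12, =b=> q14
  q9 = ((0 + 0)\{a} + (a.0 + b.0)) | (a.a.0 | 0) | =a=> q13, =a=> q14, =b=> q14
  q10 = 0 | (0 | b.b.0) | =b=> q15
  q11 = ((0 + 0)\{a} + (a.0 + b.0)) | (0 | b.0) | =a=> q15, =b=> q15, =b=> q16
  q12 = 0 | (a.0 | b.0) | =a=> q15, =b=> q17
  q13 = ((0 + 0)\{a} + (a.0 + b.0)) | (a.0 | 0) | =a=> q16, =a=> q17, =b=> q17
  q14 = 0 | (a.a.0 | 0) | =a=> q17
  q15 = 0 | (0 | b.0) | =b=> q18
  q16 = ((0 + 0)\{a} + (a.0 + b.0)) | (0 | 0) | =a=> q18, =b=> q18
  q17 = 0 | (a.0 | 0) | =a=> q18
  q18 = 0 | (0 | 0) | deadlocked
Trace ⟨a⟩ through P, begin at {p0}:
  after a @ step 1: {p1}
  — P admits the full trace.
Trace ⟨a⟩ through Q, begin at {q0}:
  after a @ step 1: no successor for Q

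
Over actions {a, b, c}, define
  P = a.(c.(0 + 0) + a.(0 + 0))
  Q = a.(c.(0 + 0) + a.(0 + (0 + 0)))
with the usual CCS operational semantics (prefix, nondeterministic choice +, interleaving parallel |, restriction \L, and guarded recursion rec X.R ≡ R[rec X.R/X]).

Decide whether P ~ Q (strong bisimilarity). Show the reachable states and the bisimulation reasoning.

Reachable graph of P (3 states):
  u0 = a.(c.(0 + 0) + a.(0 + 0)) | ··a··> u1
  u1 = c.(0 + 0) + a.(0 + 0) | ··a··> u2, ··c··> u2
  u2 = 0 + 0 | deadlocked
Reachable graph of Q (4 states):
  v0 = a.(c.(0 + 0) + a.(0 + (0 + 0))) | ··a··> v1
  v1 = c.(0 + 0) + a.(0 + (0 + 0)) | ··a··> v2, ··c··> v3
  v2 = 0 + (0 + 0) | deadlocked
  v3 = 0 + 0 | deadlocked
Bisimilarity quotient blocks:
  B0 = {u0, v0}
  B1 = {u1, v1}
  B2 = {u2, v2, v3}
u0 ∈ B0, v0 ∈ B0 → same block

bisimilar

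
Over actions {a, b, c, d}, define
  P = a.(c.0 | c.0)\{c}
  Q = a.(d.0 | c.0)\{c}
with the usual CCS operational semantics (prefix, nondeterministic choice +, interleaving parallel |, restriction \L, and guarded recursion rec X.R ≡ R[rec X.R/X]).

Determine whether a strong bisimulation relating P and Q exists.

P's transition system — 2 states:
  s0 = a.(c.0 | c.0)\{c} ⊢ =a=> s1
  s1 = (c.0 | c.0)\{c} ⊢ ∅
Q's transition system — 3 states:
  t0 = a.(d.0 | c.0)\{c} ⊢ =a=> t1
  t1 = (d.0 | c.0)\{c} ⊢ =d=> t2
  t2 = (0 | c.0)\{c} ⊢ ∅
Coarsest stable partition (strong bisimilarity classes):
  B0 = {s0}
  B1 = {s1, t2}
  B2 = {t0}
  B3 = {t1}
s0 ∈ B0, t0 ∈ B2 → different blocks

not bisimilar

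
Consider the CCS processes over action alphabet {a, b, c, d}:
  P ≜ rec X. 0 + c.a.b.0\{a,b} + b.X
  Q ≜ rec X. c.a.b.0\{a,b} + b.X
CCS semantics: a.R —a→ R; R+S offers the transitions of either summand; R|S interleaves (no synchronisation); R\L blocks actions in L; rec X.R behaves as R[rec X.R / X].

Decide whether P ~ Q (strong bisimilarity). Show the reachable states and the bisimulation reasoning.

P's transition system — 4 states:
  m0 = rec X. 0 + c.a.b.0\{a,b} + b.X has moves ··b··> m0, ··c··> m1
  m1 = a.b.0\{a,b} has moves ··a··> m2
  m2 = b.0\{a,b} has moves ··b··> m3
  m3 = 0\{a,b} has moves deadlocked
Q's transition system — 4 states:
  n0 = rec X. c.a.b.0\{a,b} + b.X has moves ··b··> n0, ··c··> n1
  n1 = a.b.0\{a,b} has moves ··a··> n2
  n2 = b.0\{a,b} has moves ··b··> n3
  n3 = 0\{a,b} has moves deadlocked
Partition-refinement fixed point:
  B0 = {m0, n0}
  B1 = {m1, n1}
  B2 = {m2, n2}
  B3 = {m3, n3}
m0 ∈ B0, n0 ∈ B0 → same block

YES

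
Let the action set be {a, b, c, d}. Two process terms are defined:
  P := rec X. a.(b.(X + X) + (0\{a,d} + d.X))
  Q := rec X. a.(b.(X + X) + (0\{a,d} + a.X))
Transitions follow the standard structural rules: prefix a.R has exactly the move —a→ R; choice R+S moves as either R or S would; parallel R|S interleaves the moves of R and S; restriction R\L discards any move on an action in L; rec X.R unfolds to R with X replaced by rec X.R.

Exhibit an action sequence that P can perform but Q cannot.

Reachable graph of P (3 states):
  u0 = rec X. a.(b.(X + X) + (0\{a,d} + d.X)) | -a-> u1
  u1 = b.((rec X. a.(b.(X + X) + (0\{a,d} + d.X))) + (rec X. a.(b.(X + X) + (0\{a,d} + d.X)))) + (0\{a,d} + d.(rec X. a.(b.(X + X) + (0\{a,d} + d.X)))) | -b-> u2, -d-> u0
  u2 = (rec X. a.(b.(X + X) + (0\{a,d} + d.X))) + (rec X. a.(b.(X + X) + (0\{a,d} + d.X))) | -a-> u1
Reachable graph of Q (3 states):
  v0 = rec X. a.(b.(X + X) + (0\{a,d} + a.X)) | -a-> v1
  v1 = b.((rec X. a.(b.(X + X) + (0\{a,d} + a.X))) + (rec X. a.(b.(X + X) + (0\{a,d} + a.X)))) + (0\{a,d} + a.(rec X. a.(b.(X + X) + (0\{a,d} + a.X)))) | -a-> v0, -b-> v2
  v2 = (rec X. a.(b.(X + X) + (0\{a,d} + a.X))) + (rec X. a.(b.(X + X) + (0\{a,d} + a.X))) | -a-> v1
Trace ⟨ad⟩ through P, begin at {u0}:
  step 1 (a): {u1}
  step 2 (d): {u0}
  ✓ P
Trace ⟨ad⟩ through Q, begin at {v0}:
  step 1 (a): {v1}
  step 2 (d): ∅ (Q stuck)

ad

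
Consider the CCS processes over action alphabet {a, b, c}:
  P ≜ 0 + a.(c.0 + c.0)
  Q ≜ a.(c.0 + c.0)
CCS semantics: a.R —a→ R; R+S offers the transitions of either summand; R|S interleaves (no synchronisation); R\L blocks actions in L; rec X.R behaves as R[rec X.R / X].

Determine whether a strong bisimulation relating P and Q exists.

bisimilar

Reachable graph of P (3 states):
  m0 = 0 + a.(c.0 + c.0) → =a=> m1
  m1 = c.0 + c.0 → =c=> m2
  m2 = 0 → stopped
Reachable graph of Q (3 states):
  n0 = a.(c.0 + c.0) → =a=> n1
  n1 = c.0 + c.0 → =c=> n2
  n2 = 0 → stopped
Partition-refinement fixed point:
  B0 = {m0, n0}
  B1 = {m1, n1}
  B2 = {m2, n2}
m0 ∈ B0, n0 ∈ B0 → same block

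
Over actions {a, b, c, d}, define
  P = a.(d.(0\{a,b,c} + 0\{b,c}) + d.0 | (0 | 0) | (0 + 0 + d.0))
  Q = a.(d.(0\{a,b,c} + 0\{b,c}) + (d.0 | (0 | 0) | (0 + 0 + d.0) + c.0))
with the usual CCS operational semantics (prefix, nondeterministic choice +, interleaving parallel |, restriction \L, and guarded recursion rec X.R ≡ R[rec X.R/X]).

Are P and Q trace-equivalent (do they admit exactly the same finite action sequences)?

LTS(P): 6 reachable states
  m0 = a.(d.(0\{a,b,c} + 0\{b,c}) + d.0 | (0 | 0) | (0 + 0 + d.0)) → ··a··> m1
  m1 = d.(0\{a,b,c} + 0\{b,c}) + d.0 | (0 | 0) | (0 + 0 + d.0) → ··d··> m2, ··d··> m3, ··d··> m4
  m2 = 0 | (0 | 0) | (0 + 0 + d.0) → ··d··> m5
  m3 = 0\{a,b,c} + 0\{b,c} → stopped
  m4 = d.0 | (0 | 0) | 0 → ··d··> m5
  m5 = 0 | (0 | 0) | 0 → stopped
LTS(Q): 7 reachable states
  n0 = a.(d.(0\{a,b,c} + 0\{b,c}) + (d.0 | (0 | 0) | (0 + 0 + d.0) + c.0)) → ··a··> n1
  n1 = d.(0\{a,b,c} + 0\{b,c}) + (d.0 | (0 | 0) | (0 + 0 + d.0) + c.0) → ··c··> n2, ··d··> n3, ··d··> n4, ··d··> n5
  n2 = 0 → stopped
  n3 = 0 | (0 | 0) | (0 + 0 + d.0) → ··d··> n6
  n4 = 0\{a,b,c} + 0\{b,c} → stopped
  n5 = d.0 | (0 | 0) | 0 → ··d··> n6
  n6 = 0 | (0 | 0) | 0 → stopped
Trace ⟨ac⟩ through Q, begin at {n0}:
  [1] a ⇒ {n1}
  [2] c ⇒ {n2}
  — Q admits the full trace.
Trace ⟨ac⟩ through P, begin at {m0}:
  [1] a ⇒ {m1}
  [2] c ⇒ ∅ (P stuck)

traces(P) ≠ traces(Q) — witness ⟨ac⟩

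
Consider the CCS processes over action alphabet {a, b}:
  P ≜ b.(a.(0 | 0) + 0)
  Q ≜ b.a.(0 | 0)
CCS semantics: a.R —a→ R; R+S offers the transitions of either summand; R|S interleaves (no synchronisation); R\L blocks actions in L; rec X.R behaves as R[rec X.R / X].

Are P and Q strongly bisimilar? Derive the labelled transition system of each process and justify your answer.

bisimilar

LTS(P): 3 reachable states
  s0 = b.(a.(0 | 0) + 0) → ··b··> s1
  s1 = a.(0 | 0) + 0 → ··a··> s2
  s2 = 0 | 0 → stopped
LTS(Q): 3 reachable states
  t0 = b.a.(0 | 0) → ··b··> t1
  t1 = a.(0 | 0) → ··a··> t2
  t2 = 0 | 0 → stopped
Bisimilarity quotient blocks:
  B0 = {s0, t0}
  B1 = {s1, t1}
  B2 = {s2, t2}
s0 ∈ B0, t0 ∈ B0 → same block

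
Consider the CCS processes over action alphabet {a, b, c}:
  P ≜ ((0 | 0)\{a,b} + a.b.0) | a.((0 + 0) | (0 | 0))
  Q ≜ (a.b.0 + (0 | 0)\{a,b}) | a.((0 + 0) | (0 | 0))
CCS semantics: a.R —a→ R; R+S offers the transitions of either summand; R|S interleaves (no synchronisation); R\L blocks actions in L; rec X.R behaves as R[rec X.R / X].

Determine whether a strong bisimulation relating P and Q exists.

P's transition system — 6 states:
  m0 = ((0 | 0)\{a,b} + a.b.0) | a.((0 + 0) | (0 | 0)) | -a-> m1, -a-> m2
  m1 = ((0 | 0)\{a,b} + a.b.0) | ((0 + 0) | (0 | 0)) | -a-> m3
  m2 = b.0 | a.((0 + 0) | (0 | 0)) | -a-> m3, -b-> m4
  m3 = b.0 | ((0 + 0) | (0 | 0)) | -b-> m5
  m4 = 0 | a.((0 + 0) | (0 | 0)) | -a-> m5
  m5 = 0 | ((0 + 0) | (0 | 0)) | (no moves)
Q's transition system — 6 states:
  n0 = (a.b.0 + (0 | 0)\{a,b}) | a.((0 + 0) | (0 | 0)) | -a-> n1, -a-> n2
  n1 = (a.b.0 + (0 | 0)\{a,b}) | ((0 + 0) | (0 | 0)) | -a-> n3
  n2 = b.0 | a.((0 + 0) | (0 | 0)) | -a-> n3, -b-> n4
  n3 = b.0 | ((0 + 0) | (0 | 0)) | -b-> n5
  n4 = 0 | a.((0 + 0) | (0 | 0)) | -a-> n5
  n5 = 0 | ((0 + 0) | (0 | 0)) | (no moves)
Partition-refinement fixed point:
  B0 = {m0, n0}
  B1 = {m2, n2}
  B2 = {m4, n4}
  B3 = {m5, n5}
  B4 = {m3, n3}
  B5 = {m1, n1}
m0 ∈ B0, n0 ∈ B0 → same block

YES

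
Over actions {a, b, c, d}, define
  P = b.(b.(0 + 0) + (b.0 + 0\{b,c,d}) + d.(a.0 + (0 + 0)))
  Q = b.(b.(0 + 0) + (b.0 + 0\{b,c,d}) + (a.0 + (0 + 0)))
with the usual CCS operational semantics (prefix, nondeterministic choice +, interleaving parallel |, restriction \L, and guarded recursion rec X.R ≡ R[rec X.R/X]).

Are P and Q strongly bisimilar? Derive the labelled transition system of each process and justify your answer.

P's transition system — 5 states:
  p0 = b.(b.(0 + 0) + (b.0 + 0\{b,c,d}) + d.(a.0 + (0 + 0))) :: --b--▸ p1
  p1 = b.(0 + 0) + (b.0 + 0\{b,c,d}) + d.(a.0 + (0 + 0)) :: --b--▸ p2, --b--▸ p3, --d--▸ p4
  p2 = 0 :: ·
  p3 = 0 + 0 :: ·
  p4 = a.0 + (0 + 0) :: --a--▸ p2
Q's transition system — 4 states:
  q0 = b.(b.(0 + 0) + (b.0 + 0\{b,c,d}) + (a.0 + (0 + 0))) :: --b--▸ q1
  q1 = b.(0 + 0) + (b.0 + 0\{b,c,d}) + (a.0 + (0 + 0)) :: --a--▸ q2, --b--▸ q2, --b--▸ q3
  q2 = 0 :: ·
  q3 = 0 + 0 :: ·
Coarsest stable partition (strong bisimilarity classes):
  B0 = {p0}
  B1 = {p1}
  B2 = {p4}
  B3 = {p2, p3, q2, q3}
  B4 = {q0}
  B5 = {q1}
p0 ∈ B0, q0 ∈ B4 → different blocks

P ≁ Q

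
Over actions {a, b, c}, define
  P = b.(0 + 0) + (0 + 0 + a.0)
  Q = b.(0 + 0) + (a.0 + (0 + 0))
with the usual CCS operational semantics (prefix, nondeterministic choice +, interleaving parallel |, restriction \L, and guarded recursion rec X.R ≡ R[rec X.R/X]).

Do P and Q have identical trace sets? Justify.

YES

Reachable graph of P (3 states):
  s0 = b.(0 + 0) + (0 + 0 + a.0) ⊢ ··a··> s1, ··b··> s2
  s1 = 0 ⊢ (no moves)
  s2 = 0 + 0 ⊢ (no moves)
Reachable graph of Q (3 states):
  t0 = b.(0 + 0) + (a.0 + (0 + 0)) ⊢ ··a··> t1, ··b··> t2
  t1 = 0 ⊢ (no moves)
  t2 = 0 + 0 ⊢ (no moves)
Bisimilarity quotient blocks:
  B0 = {s0, t0}
  B1 = {s1, s2, t1, t2}
s0 ∈ B0, t0 ∈ B0 → same block
Bisimilar ⇒ trace-equivalent.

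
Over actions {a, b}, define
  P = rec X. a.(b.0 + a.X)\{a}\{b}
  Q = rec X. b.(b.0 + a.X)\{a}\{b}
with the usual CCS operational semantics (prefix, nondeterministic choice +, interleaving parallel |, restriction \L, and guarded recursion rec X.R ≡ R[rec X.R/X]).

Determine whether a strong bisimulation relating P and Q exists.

NO

Reachable graph of P (2 states):
  m0 = rec X. a.(b.0 + a.X)\{a}\{b} → -a-> m1
  m1 = (b.0 + a.(rec X. a.(b.0 + a.X)\{a}\{b}))\{a}\{b} → deadlocked
Reachable graph of Q (2 states):
  n0 = rec X. b.(b.0 + a.X)\{a}\{b} → -b-> n1
  n1 = (b.0 + a.(rec X. b.(b.0 + a.X)\{a}\{b}))\{a}\{b} → deadlocked
Coarsest stable partition (strong bisimilarity classes):
  B0 = {m0}
  B1 = {m1, n1}
  B2 = {n0}
m0 ∈ B0, n0 ∈ B2 → different blocks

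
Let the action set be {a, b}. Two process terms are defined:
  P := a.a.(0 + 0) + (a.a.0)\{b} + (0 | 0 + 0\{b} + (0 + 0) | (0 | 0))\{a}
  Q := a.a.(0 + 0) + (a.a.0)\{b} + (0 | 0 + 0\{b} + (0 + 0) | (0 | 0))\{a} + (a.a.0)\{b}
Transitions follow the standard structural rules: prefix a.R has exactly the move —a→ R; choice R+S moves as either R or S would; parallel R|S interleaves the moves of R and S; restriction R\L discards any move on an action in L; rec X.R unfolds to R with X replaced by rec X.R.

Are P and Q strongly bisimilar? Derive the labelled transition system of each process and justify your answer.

bisimilar

LTS(P): 5 reachable states
  s0 = a.a.(0 + 0) + (a.a.0)\{b} + (0 | 0 + 0\{b} + (0 + 0) | (0 | 0))\{a} | =a=> s1, =a=> s2
  s1 = (a.0)\{b} | =a=> s3
  s2 = a.(0 + 0) | =a=> s4
  s3 = 0\{b} | stopped
  s4 = 0 + 0 | stopped
LTS(Q): 5 reachable states
  t0 = a.a.(0 + 0) + (a.a.0)\{b} + (0 | 0 + 0\{b} + (0 + 0) | (0 | 0))\{a} + (a.a.0)\{b} | =a=> t1, =a=> t2
  t1 = (a.0)\{b} | =a=> t3
  t2 = a.(0 + 0) | =a=> t4
  t3 = 0\{b} | stopped
  t4 = 0 + 0 | stopped
Partition-refinement fixed point:
  B0 = {s0, t0}
  B1 = {s1, s2, t1, t2}
  B2 = {s3, s4, t3, t4}
s0 ∈ B0, t0 ∈ B0 → same block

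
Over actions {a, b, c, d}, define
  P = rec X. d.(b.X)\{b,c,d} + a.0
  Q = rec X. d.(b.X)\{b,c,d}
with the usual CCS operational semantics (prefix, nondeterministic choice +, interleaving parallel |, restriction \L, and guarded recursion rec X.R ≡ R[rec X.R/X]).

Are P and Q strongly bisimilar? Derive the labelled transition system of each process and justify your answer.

NO

LTS(P): 3 reachable states
  u0 = rec X. d.(b.X)\{b,c,d} + a.0 | —a→ u1, —d→ u2
  u1 = 0 | deadlocked
  u2 = (b.(rec X. d.(b.X)\{b,c,d} + a.0))\{b,c,d} | deadlocked
LTS(Q): 2 reachable states
  v0 = rec X. d.(b.X)\{b,c,d} | —d→ v1
  v1 = (b.(rec X. d.(b.X)\{b,c,d}))\{b,c,d} | deadlocked
Coarsest stable partition (strong bisimilarity classes):
  B0 = {u0}
  B1 = {u1, u2, v1}
  B2 = {v0}
u0 ∈ B0, v0 ∈ B2 → different blocks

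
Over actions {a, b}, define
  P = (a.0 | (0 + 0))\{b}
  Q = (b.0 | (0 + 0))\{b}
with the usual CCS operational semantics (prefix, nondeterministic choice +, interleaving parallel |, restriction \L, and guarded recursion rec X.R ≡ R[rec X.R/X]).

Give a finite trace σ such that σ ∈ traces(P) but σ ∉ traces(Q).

P's transition system — 2 states:
  p0 = (a.0 | (0 + 0))\{b} :: —a→ p1
  p1 = (0 | (0 + 0))\{b} :: ∅
Q's transition system — 1 states:
  q0 = (b.0 | (0 + 0))\{b} :: ∅
Trace ⟨a⟩ through P, begin at {p0}:
  step 1 (a): {p1}
  — P admits the full trace.
Trace ⟨a⟩ through Q, begin at {q0}:
  step 1 (a): ∅ (Q stuck)

a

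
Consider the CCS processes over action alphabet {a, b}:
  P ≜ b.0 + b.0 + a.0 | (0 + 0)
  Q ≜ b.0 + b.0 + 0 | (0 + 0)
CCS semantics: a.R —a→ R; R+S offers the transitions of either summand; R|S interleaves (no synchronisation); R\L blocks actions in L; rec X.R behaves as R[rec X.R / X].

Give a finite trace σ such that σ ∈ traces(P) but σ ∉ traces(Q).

a

Reachable graph of P (3 states):
  p0 = b.0 + b.0 + a.0 | (0 + 0) ⊢ -a-> p1, -b-> p2
  p1 = 0 | (0 + 0) ⊢ deadlocked
  p2 = 0 ⊢ deadlocked
Reachable graph of Q (2 states):
  q0 = b.0 + b.0 + 0 | (0 + 0) ⊢ -b-> q1
  q1 = 0 ⊢ deadlocked
Run σ = ⟨a⟩ on P: start {p0}
  [1] a ⇒ {p1}
  — P admits the full trace.
Run σ = ⟨a⟩ on Q: start {q0}
  [1] a ⇒ ∅  — Q cannot continue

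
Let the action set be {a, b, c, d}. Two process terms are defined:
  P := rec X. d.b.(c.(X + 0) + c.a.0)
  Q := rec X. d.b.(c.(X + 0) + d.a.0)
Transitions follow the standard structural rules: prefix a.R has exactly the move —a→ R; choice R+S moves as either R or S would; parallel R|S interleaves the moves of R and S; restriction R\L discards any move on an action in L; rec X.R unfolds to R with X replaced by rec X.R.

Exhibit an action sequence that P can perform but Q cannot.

P's transition system — 6 states:
  m0 = rec X. d.b.(c.(X + 0) + c.a.0) | ··d··> m1
  m1 = b.(c.((rec X. d.b.(c.(X + 0) + c.a.0)) + 0) + c.a.0) | ··b··> m2
  m2 = c.((rec X. d.b.(c.(X + 0) + c.a.0)) + 0) + c.a.0 | ··c··> m3, ··c··> m4
  m3 = (rec X. d.b.(c.(X + 0) + c.a.0)) + 0 | ··d··> m1
  m4 = a.0 | ··a··> m5
  m5 = 0 | ∅
Q's transition system — 6 states:
  n0 = rec X. d.b.(c.(X + 0) + d.a.0) | ··d··> n1
  n1 = b.(c.((rec X. d.b.(c.(X + 0) + d.a.0)) + 0) + d.a.0) | ··b··> n2
  n2 = c.((rec X. d.b.(c.(X + 0) + d.a.0)) + 0) + d.a.0 | ··c··> n3, ··d··> n4
  n3 = (rec X. d.b.(c.(X + 0) + d.a.0)) + 0 | ··d··> n1
  n4 = a.0 | ··a··> n5
  n5 = 0 | ∅
Executing dbca from P (initial set {m0}):
  [1] d ⇒ {m1}
  [2] b ⇒ {m2}
  [3] c ⇒ {m3, m4}
  [4] a ⇒ {m5}
  P completes σ.
Executing dbca from Q (initial set {n0}):
  [1] d ⇒ {n1}
  [2] b ⇒ {n2}
  [3] c ⇒ {n3}
  [4] a ⇒ ∅  — Q cannot continue

dbca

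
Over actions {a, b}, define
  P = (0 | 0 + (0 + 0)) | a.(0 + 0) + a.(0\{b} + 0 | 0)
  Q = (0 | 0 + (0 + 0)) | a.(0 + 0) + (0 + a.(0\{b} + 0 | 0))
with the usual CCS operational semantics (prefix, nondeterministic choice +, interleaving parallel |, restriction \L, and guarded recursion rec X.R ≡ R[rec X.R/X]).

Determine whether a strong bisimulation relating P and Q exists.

Reachable graph of P (3 states):
  u0 = (0 | 0 + (0 + 0)) | a.(0 + 0) + a.(0\{b} + 0 | 0) → --a--▸ u1, --a--▸ u2
  u1 = (0 | 0 + (0 + 0)) | (0 + 0) → ∅
  u2 = 0\{b} + 0 | 0 → ∅
Reachable graph of Q (3 states):
  v0 = (0 | 0 + (0 + 0)) | a.(0 + 0) + (0 + a.(0\{b} + 0 | 0)) → --a--▸ v1, --a--▸ v2
  v1 = (0 | 0 + (0 + 0)) | (0 + 0) → ∅
  v2 = 0\{b} + 0 | 0 → ∅
Bisimilarity quotient blocks:
  B0 = {u0, v0}
  B1 = {u1, u2, v1, v2}
u0 ∈ B0, v0 ∈ B0 → same block

bisimilar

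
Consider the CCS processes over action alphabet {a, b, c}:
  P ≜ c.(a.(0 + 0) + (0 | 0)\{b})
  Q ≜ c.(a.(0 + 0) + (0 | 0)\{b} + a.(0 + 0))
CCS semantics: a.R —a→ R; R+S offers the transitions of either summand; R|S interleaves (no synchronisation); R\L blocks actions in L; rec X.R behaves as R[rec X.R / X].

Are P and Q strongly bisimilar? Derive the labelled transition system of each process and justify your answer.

YES

Reachable graph of P (3 states):
  p0 = c.(a.(0 + 0) + (0 | 0)\{b}) → -c-> p1
  p1 = a.(0 + 0) + (0 | 0)\{b} → -a-> p2
  p2 = 0 + 0 → ∅
Reachable graph of Q (3 states):
  q0 = c.(a.(0 + 0) + (0 | 0)\{b} + a.(0 + 0)) → -c-> q1
  q1 = a.(0 + 0) + (0 | 0)\{b} + a.(0 + 0) → -a-> q2
  q2 = 0 + 0 → ∅
Partition-refinement fixed point:
  B0 = {p0, q0}
  B1 = {p1, q1}
  B2 = {p2, q2}
p0 ∈ B0, q0 ∈ B0 → same block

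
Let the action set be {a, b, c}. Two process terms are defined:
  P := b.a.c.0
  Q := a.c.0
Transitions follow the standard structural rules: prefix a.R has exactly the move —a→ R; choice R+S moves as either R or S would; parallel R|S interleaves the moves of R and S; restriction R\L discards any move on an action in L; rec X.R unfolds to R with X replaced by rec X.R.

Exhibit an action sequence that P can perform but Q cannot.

b

P's transition system — 4 states:
  s0 = b.a.c.0 → ··b··> s1
  s1 = a.c.0 → ··a··> s2
  s2 = c.0 → ··c··> s3
  s3 = 0 → stopped
Q's transition system — 3 states:
  t0 = a.c.0 → ··a··> t1
  t1 = c.0 → ··c··> t2
  t2 = 0 → stopped
Executing b from P (initial set {s0}):
  step 1 (b): {s1}
  ✓ P
Executing b from Q (initial set {t0}):
  step 1 (b): ∅ (Q stuck)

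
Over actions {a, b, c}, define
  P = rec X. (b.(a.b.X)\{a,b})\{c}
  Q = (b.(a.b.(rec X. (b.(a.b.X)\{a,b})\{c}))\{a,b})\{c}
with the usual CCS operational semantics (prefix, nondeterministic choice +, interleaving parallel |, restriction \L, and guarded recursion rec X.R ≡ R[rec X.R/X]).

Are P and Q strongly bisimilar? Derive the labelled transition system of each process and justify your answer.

P's transition system — 2 states:
  m0 = rec X. (b.(a.b.X)\{a,b})\{c} :: ··b··> m1
  m1 = (a.b.(rec X. (b.(a.b.X)\{a,b})\{c}))\{a,b}\{c} :: ·
Q's transition system — 2 states:
  n0 = (b.(a.b.(rec X. (b.(a.b.X)\{a,b})\{c}))\{a,b})\{c} :: ··b··> n1
  n1 = (a.b.(rec X. (b.(a.b.X)\{a,b})\{c}))\{a,b}\{c} :: ·
Coarsest stable partition (strong bisimilarity classes):
  B0 = {m0, n0}
  B1 = {m1, n1}
m0 ∈ B0, n0 ∈ B0 → same block

bisimilar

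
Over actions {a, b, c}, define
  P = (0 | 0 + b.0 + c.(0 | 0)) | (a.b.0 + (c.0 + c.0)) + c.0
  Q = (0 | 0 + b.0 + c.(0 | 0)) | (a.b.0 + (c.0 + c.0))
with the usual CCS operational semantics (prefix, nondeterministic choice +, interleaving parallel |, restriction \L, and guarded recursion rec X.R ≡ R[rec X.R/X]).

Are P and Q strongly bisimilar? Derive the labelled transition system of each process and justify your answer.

NO

LTS(P): 10 reachable states
  s0 = (0 | 0 + b.0 + c.(0 | 0)) | (a.b.0 + (c.0 + c.0)) + c.0 ⊢ --a--▸ s1, --b--▸ s2, --c--▸ s3, --c--▸ s4, --c--▸ s5
  s1 = (0 | 0 + b.0 + c.(0 | 0)) | b.0 ⊢ --b--▸ s3, --b--▸ s6, --c--▸ s7
  s2 = 0 | (a.b.0 + (c.0 + c.0)) ⊢ --a--▸ s6, --c--▸ s8
  s3 = (0 | 0 + b.0 + c.(0 | 0)) | 0 ⊢ --b--▸ s8, --c--▸ s9
  s4 = 0 ⊢ ∅
  s5 = 0 | 0 | (a.b.0 + (c.0 + c.0)) ⊢ --a--▸ s7, --c--▸ s9
  s6 = 0 | b.0 ⊢ --b--▸ s8
  s7 = 0 | 0 | b.0 ⊢ --b--▸ s9
  s8 = 0 | 0 ⊢ ∅
  s9 = 0 | 0 | 0 ⊢ ∅
LTS(Q): 9 reachable states
  t0 = (0 | 0 + b.0 + c.(0 | 0)) | (a.b.0 + (c.0 + c.0)) ⊢ --a--▸ t1, --b--▸ t2, --c--▸ t3, --c--▸ t4
  t1 = (0 | 0 + b.0 + c.(0 | 0)) | b.0 ⊢ --b--▸ t3, --b--▸ t5, --c--▸ t6
  t2 = 0 | (a.b.0 + (c.0 + c.0)) ⊢ --a--▸ t5, --c--▸ t7
  t3 = (0 | 0 + b.0 + c.(0 | 0)) | 0 ⊢ --b--▸ t7, --c--▸ t8
  t4 = 0 | 0 | (a.b.0 + (c.0 + c.0)) ⊢ --a--▸ t6, --c--▸ t8
  t5 = 0 | b.0 ⊢ --b--▸ t7
  t6 = 0 | 0 | b.0 ⊢ --b--▸ t8
  t7 = 0 | 0 ⊢ ∅
  t8 = 0 | 0 | 0 ⊢ ∅
Bisimilarity quotient blocks:
  B0 = {s0}
  B1 = {s2, s5, t2, t4}
  B2 = {s6, s7, t5, t6}
  B3 = {s4, s8, s9, t7, t8}
  B4 = {s1, t1}
  B5 = {s3, t3}
  B6 = {t0}
s0 ∈ B0, t0 ∈ B6 → different blocks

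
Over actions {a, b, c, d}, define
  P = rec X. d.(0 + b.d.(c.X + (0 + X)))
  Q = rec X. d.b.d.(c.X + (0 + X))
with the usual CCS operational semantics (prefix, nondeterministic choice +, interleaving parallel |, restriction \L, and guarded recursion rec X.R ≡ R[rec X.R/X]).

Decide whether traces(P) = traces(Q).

P's transition system — 4 states:
  u0 = rec X. d.(0 + b.d.(c.X + (0 + X))) ⊢ —d→ u1
  u1 = 0 + b.d.(c.(rec X. d.(0 + b.d.(c.X + (0 + X)))) + (0 + (rec X. d.(0 + b.d.(c.X + (0 + X)))))) ⊢ —b→ u2
  u2 = d.(c.(rec X. d.(0 + b.d.(c.X + (0 + X)))) + (0 + (rec X. d.(0 + b.d.(c.X + (0 + X)))))) ⊢ —d→ u3
  u3 = c.(rec X. d.(0 + b.d.(c.X + (0 + X)))) + (0 + (rec X. d.(0 + b.d.(c.X + (0 + X))))) ⊢ —c→ u0, —d→ u1
Q's transition system — 4 states:
  v0 = rec X. d.b.d.(c.X + (0 + X)) ⊢ —d→ v1
  v1 = b.d.(c.(rec X. d.b.d.(c.X + (0 + X))) + (0 + (rec X. d.b.d.(c.X + (0 + X))))) ⊢ —b→ v2
  v2 = d.(c.(rec X. d.b.d.(c.X + (0 + X))) + (0 + (rec X. d.b.d.(c.X + (0 + X))))) ⊢ —d→ v3
  v3 = c.(rec X. d.b.d.(c.X + (0 + X))) + (0 + (rec X. d.b.d.(c.X + (0 + X)))) ⊢ —c→ v0, —d→ v1
Bisimilarity quotient blocks:
  B0 = {u0, v0}
  B1 = {u1, v1}
  B2 = {u2, v2}
  B3 = {u3, v3}
u0 ∈ B0, v0 ∈ B0 → same block
Bisimilar ⇒ trace-equivalent.

traces(P) = traces(Q)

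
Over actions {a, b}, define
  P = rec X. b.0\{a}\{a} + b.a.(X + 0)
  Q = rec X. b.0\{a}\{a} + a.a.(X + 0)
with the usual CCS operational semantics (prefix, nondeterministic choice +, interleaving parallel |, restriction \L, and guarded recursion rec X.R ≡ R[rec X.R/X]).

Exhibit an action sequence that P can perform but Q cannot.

LTS(P): 4 reachable states
  m0 = rec X. b.0\{a}\{a} + b.a.(X + 0) :: ··b··> m1, ··b··> m2
  m1 = 0\{a}\{a} :: deadlocked
  m2 = a.((rec X. b.0\{a}\{a} + b.a.(X + 0)) + 0) :: ··a··> m3
  m3 = (rec X. b.0\{a}\{a} + b.a.(X + 0)) + 0 :: ··b··> m1, ··b··> m2
LTS(Q): 4 reachable states
  n0 = rec X. b.0\{a}\{a} + a.a.(X + 0) :: ··a··> n1, ··b··> n2
  n1 = a.((rec X. b.0\{a}\{a} + a.a.(X + 0)) + 0) :: ··a··> n3
  n2 = 0\{a}\{a} :: deadlocked
  n3 = (rec X. b.0\{a}\{a} + a.a.(X + 0)) + 0 :: ··a··> n1, ··b··> n2
Executing ba from P (initial set {m0}):
  [1] b ⇒ {m1, m2}
  [2] a ⇒ {m3}
  — P admits the full trace.
Executing ba from Q (initial set {n0}):
  [1] b ⇒ {n2}
  [2] a ⇒ ∅ (Q stuck)

ba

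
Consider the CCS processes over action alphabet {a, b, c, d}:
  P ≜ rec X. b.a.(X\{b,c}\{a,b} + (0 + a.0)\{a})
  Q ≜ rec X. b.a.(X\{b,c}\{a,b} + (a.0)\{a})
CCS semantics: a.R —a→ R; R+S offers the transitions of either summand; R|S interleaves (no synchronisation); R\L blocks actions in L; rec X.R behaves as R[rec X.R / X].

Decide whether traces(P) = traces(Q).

YES

Reachable graph of P (3 states):
  m0 = rec X. b.a.(X\{b,c}\{a,b} + (0 + a.0)\{a}) | =b=> m1
  m1 = a.((rec X. b.a.(X\{b,c}\{a,b} + (0 + a.0)\{a}))\{b,c}\{a,b} + (0 + a.0)\{a}) | =a=> m2
  m2 = (rec X. b.a.(X\{b,c}\{a,b} + (0 + a.0)\{a}))\{b,c}\{a,b} + (0 + a.0)\{a} | ∅
Reachable graph of Q (3 states):
  n0 = rec X. b.a.(X\{b,c}\{a,b} + (a.0)\{a}) | =b=> n1
  n1 = a.((rec X. b.a.(X\{b,c}\{a,b} + (a.0)\{a}))\{b,c}\{a,b} + (a.0)\{a}) | =a=> n2
  n2 = (rec X. b.a.(X\{b,c}\{a,b} + (a.0)\{a}))\{b,c}\{a,b} + (a.0)\{a} | ∅
Partition-refinement fixed point:
  B0 = {m0, n0}
  B1 = {m1, n1}
  B2 = {m2, n2}
m0 ∈ B0, n0 ∈ B0 → same block
Bisimilar ⇒ trace-equivalent.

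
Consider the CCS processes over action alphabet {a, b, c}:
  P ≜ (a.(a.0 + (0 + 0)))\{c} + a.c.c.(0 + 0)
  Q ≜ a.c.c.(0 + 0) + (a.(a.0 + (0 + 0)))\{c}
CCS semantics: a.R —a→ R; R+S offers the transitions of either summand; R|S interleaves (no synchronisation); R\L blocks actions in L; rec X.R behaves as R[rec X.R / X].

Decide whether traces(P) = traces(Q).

Reachable graph of P (6 states):
  m0 = (a.(a.0 + (0 + 0)))\{c} + a.c.c.(0 + 0) :: --a--▸ m1, --a--▸ m2
  m1 = (a.0 + (0 + 0))\{c} :: --a--▸ m3
  m2 = c.c.(0 + 0) :: --c--▸ m4
  m3 = 0\{c} :: deadlocked
  m4 = c.(0 + 0) :: --c--▸ m5
  m5 = 0 + 0 :: deadlocked
Reachable graph of Q (6 states):
  n0 = a.c.c.(0 + 0) + (a.(a.0 + (0 + 0)))\{c} :: --a--▸ n1, --a--▸ n2
  n1 = (a.0 + (0 + 0))\{c} :: --a--▸ n3
  n2 = c.c.(0 + 0) :: --c--▸ n4
  n3 = 0\{c} :: deadlocked
  n4 = c.(0 + 0) :: --c--▸ n5
  n5 = 0 + 0 :: deadlocked
Partition-refinement fixed point:
  B0 = {m0, n0}
  B1 = {m1, n1}
  B2 = {m3, m5, n3, n5}
  B3 = {m2, n2}
  B4 = {m4, n4}
m0 ∈ B0, n0 ∈ B0 → same block
Bisimilar ⇒ trace-equivalent.

traces(P) = traces(Q)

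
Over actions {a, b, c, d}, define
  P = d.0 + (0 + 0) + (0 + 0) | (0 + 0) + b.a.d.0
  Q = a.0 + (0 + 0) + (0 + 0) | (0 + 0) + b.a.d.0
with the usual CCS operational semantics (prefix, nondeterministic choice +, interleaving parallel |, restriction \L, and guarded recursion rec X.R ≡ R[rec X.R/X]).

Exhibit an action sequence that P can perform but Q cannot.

Reachable graph of P (4 states):
  m0 = d.0 + (0 + 0) + (0 + 0) | (0 + 0) + b.a.d.0 → —b→ m1, —d→ m2
  m1 = a.d.0 → —a→ m3
  m2 = 0 → stopped
  m3 = d.0 → —d→ m2
Reachable graph of Q (4 states):
  n0 = a.0 + (0 + 0) + (0 + 0) | (0 + 0) + b.a.d.0 → —a→ n1, —b→ n2
  n1 = 0 → stopped
  n2 = a.d.0 → —a→ n3
  n3 = d.0 → —d→ n1
Run σ = ⟨d⟩ on P: start {m0}
  after d @ step 1: {m2}
  ✓ P
Run σ = ⟨d⟩ on Q: start {n0}
  after d @ step 1: ∅ (Q stuck)

d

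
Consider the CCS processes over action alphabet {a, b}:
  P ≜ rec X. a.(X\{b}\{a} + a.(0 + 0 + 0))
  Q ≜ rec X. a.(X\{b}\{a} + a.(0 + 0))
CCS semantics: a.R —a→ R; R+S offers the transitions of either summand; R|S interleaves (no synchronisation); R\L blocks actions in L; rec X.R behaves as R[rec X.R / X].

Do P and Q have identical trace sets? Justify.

LTS(P): 3 reachable states
  p0 = rec X. a.(X\{b}\{a} + a.(0 + 0 + 0)) | ··a··> p1
  p1 = (rec X. a.(X\{b}\{a} + a.(0 + 0 + 0)))\{b}\{a} + a.(0 + 0 + 0) | ··a··> p2
  p2 = 0 + 0 + 0 | ∅
LTS(Q): 3 reachable states
  q0 = rec X. a.(X\{b}\{a} + a.(0 + 0)) | ··a··> q1
  q1 = (rec X. a.(X\{b}\{a} + a.(0 + 0)))\{b}\{a} + a.(0 + 0) | ··a··> q2
  q2 = 0 + 0 | ∅
Coarsest stable partition (strong bisimilarity classes):
  B0 = {p0, q0}
  B1 = {p1, q1}
  B2 = {p2, q2}
p0 ∈ B0, q0 ∈ B0 → same block
Bisimilar ⇒ trace-equivalent.

YES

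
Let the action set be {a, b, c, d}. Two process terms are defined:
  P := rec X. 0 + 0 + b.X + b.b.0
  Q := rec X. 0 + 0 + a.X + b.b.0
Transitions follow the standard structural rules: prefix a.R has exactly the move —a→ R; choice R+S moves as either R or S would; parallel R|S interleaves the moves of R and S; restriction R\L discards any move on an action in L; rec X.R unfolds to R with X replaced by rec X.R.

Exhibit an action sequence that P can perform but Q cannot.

bbb

P's transition system — 3 states:
  m0 = rec X. 0 + 0 + b.X + b.b.0 ⊢ --b--▸ m0, --b--▸ m1
  m1 = b.0 ⊢ --b--▸ m2
  m2 = 0 ⊢ (no moves)
Q's transition system — 3 states:
  n0 = rec X. 0 + 0 + a.X + b.b.0 ⊢ --a--▸ n0, --b--▸ n1
  n1 = b.0 ⊢ --b--▸ n2
  n2 = 0 ⊢ (no moves)
Trace ⟨bbb⟩ through P, begin at {m0}:
  [1] b ⇒ {m0, m1}
  [2] b ⇒ {m0, m1, m2}
  [3] b ⇒ {m0, m1, m2}
  ✓ P
Trace ⟨bbb⟩ through Q, begin at {n0}:
  [1] b ⇒ {n1}
  [2] b ⇒ {n2}
  [3] b ⇒ ∅ (Q stuck)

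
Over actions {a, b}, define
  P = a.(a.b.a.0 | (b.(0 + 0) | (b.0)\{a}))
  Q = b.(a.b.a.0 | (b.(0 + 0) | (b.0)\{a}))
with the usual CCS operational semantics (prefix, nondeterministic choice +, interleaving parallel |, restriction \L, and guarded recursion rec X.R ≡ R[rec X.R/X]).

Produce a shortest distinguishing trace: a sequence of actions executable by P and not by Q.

a

Reachable graph of P (17 states):
  p0 = a.(a.b.a.0 | (b.(0 + 0) | (b.0)\{a})) | -a-> p1
  p1 = a.b.a.0 | (b.(0 + 0) | (b.0)\{a}) | -a-> p2, -b-> p3, -b-> p4
  p2 = b.a.0 | (b.(0 + 0) | (b.0)\{a}) | -b-> p5, -b-> p6, -b-> p7
  p3 = a.b.a.0 | ((0 + 0) | (b.0)\{a}) | -a-> p6, -b-> p8
  p4 = a.b.a.0 | (b.(0 + 0) | 0\{a}) | -a-> p7, -b-> p8
  p5 = a.0 | (b.(0 + 0) | (b.0)\{a}) | -a-> p9, -b-> p10, -b-> p11
  p6 = b.a.0 | ((0 + 0) | (b.0)\{a}) | -b-> p10, -b-> p12
  p7 = b.a.0 | (b.(0 + 0) | 0\{a}) | -b-> p11, -b-> p12
  p8 = a.b.a.0 | ((0 + 0) | 0\{a}) | -a-> p12
  p9 = 0 | (b.(0 + 0) | (b.0)\{a}) | -b-> p13, -b-> p14
  p10 = a.0 | ((0 + 0) | (b.0)\{a}) | -a-> p13, -b-> p15
  p11 = a.0 | (b.(0 + 0) | 0\{a}) | -a-> p14, -b-> p15
  p12 = b.a.0 | ((0 + 0) | 0\{a}) | -b-> p15
  p13 = 0 | ((0 + 0) | (b.0)\{a}) | -b-> p16
  p14 = 0 | (b.(0 + 0) | 0\{a}) | -b-> p16
  p15 = a.0 | ((0 + 0) | 0\{a}) | -a-> p16
  p16 = 0 | ((0 + 0) | 0\{a}) | (no moves)
Reachable graph of Q (17 states):
  q0 = b.(a.b.a.0 | (b.(0 + 0) | (b.0)\{a})) | -b-> q1
  q1 = a.b.a.0 | (b.(0 + 0) | (b.0)\{a}) | -a-> q2, -b-> q3, -b-> q4
  q2 = b.a.0 | (b.(0 + 0) | (b.0)\{a}) | -b-> q5, -b-> q6, -b-> q7
  q3 = a.b.a.0 | ((0 + 0) | (b.0)\{a}) | -a-> q6, -b-> q8
  q4 = a.b.a.0 | (b.(0 + 0) | 0\{a}) | -a-> q7, -b-> q8
  q5 = a.0 | (b.(0 + 0) | (b.0)\{a}) | -a-> q9, -b-> q10, -b-> q11
  q6 = b.a.0 | ((0 + 0) | (b.0)\{a}) | -b-> q10, -b-> q12
  q7 = b.a.0 | (b.(0 + 0) | 0\{a}) | -b-> q11, -b-> q12
  q8 = a.b.a.0 | ((0 + 0) | 0\{a}) | -a-> q12
  q9 = 0 | (b.(0 + 0) | (b.0)\{a}) | -b-> q13, -b-> q14
  q10 = a.0 | ((0 + 0) | (b.0)\{a}) | -a-> q13, -b-> q15
  q11 = a.0 | (b.(0 + 0) | 0\{a}) | -a-> q14, -b-> q15
  q12 = b.a.0 | ((0 + 0) | 0\{a}) | -b-> q15
  q13 = 0 | ((0 + 0) | (b.0)\{a}) | -b-> q16
  q14 = 0 | (b.(0 + 0) | 0\{a}) | -b-> q16
  q15 = a.0 | ((0 + 0) | 0\{a}) | -a-> q16
  q16 = 0 | ((0 + 0) | 0\{a}) | (no moves)
Executing a from P (initial set {p0}):
  [1] a ⇒ {p1}
  ✓ P
Executing a from Q (initial set {q0}):
  [1] a ⇒ ∅  — Q cannot continue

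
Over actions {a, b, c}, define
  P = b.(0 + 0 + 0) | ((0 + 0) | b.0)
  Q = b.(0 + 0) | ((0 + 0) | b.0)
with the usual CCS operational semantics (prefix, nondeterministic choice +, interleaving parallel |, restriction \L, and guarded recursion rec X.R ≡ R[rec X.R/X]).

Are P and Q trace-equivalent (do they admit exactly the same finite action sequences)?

P's transition system — 4 states:
  p0 = b.(0 + 0 + 0) | ((0 + 0) | b.0) :: ··b··> p1, ··b··> p2
  p1 = (0 + 0 + 0) | ((0 + 0) | b.0) :: ··b··> p3
  p2 = b.(0 + 0 + 0) | ((0 + 0) | 0) :: ··b··> p3
  p3 = (0 + 0 + 0) | ((0 + 0) | 0) :: (no moves)
Q's transition system — 4 states:
  q0 = b.(0 + 0) | ((0 + 0) | b.0) :: ··b··> q1, ··b··> q2
  q1 = (0 + 0) | ((0 + 0) | b.0) :: ··b··> q3
  q2 = b.(0 + 0) | ((0 + 0) | 0) :: ··b··> q3
  q3 = (0 + 0) | ((0 + 0) | 0) :: (no moves)
Coarsest stable partition (strong bisimilarity classes):
  B0 = {p0, q0}
  B1 = {p1, p2, q1, q2}
  B2 = {p3, q3}
p0 ∈ B0, q0 ∈ B0 → same block
Bisimilar ⇒ trace-equivalent.

traces(P) = traces(Q)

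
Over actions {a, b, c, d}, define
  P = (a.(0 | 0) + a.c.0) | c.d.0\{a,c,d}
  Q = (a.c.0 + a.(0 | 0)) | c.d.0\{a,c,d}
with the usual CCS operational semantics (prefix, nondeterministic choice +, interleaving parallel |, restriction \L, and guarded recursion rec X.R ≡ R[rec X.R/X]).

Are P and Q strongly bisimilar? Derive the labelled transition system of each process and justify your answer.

LTS(P): 12 reachable states
  s0 = (a.(0 | 0) + a.c.0) | c.d.0\{a,c,d} :: -a-> s1, -a-> s2, -c-> s3
  s1 = 0 | 0 | c.d.0\{a,c,d} :: -c-> s4
  s2 = c.0 | c.d.0\{a,c,d} :: -c-> s5, -c-> s6
  s3 = (a.(0 | 0) + a.c.0) | d.0\{a,c,d} :: -a-> s4, -a-> s6, -d-> s7
  s4 = 0 | 0 | d.0\{a,c,d} :: -d-> s8
  s5 = 0 | c.d.0\{a,c,d} :: -c-> s9
  s6 = c.0 | d.0\{a,c,d} :: -c-> s9, -d-> s10
  s7 = (a.(0 | 0) + a.c.0) | 0\{a,c,d} :: -a-> s10, -a-> s8
  s8 = 0 | 0 | 0\{a,c,d} :: deadlocked
  s9 = 0 | d.0\{a,c,d} :: -d-> s11
  s10 = c.0 | 0\{a,c,d} :: -c-> s11
  s11 = 0 | 0\{a,c,d} :: deadlocked
LTS(Q): 12 reachable states
  t0 = (a.c.0 + a.(0 | 0)) | c.d.0\{a,c,d} :: -a-> t1, -a-> t2, -c-> t3
  t1 = 0 | 0 | c.d.0\{a,c,d} :: -c-> t4
  t2 = c.0 | c.d.0\{a,c,d} :: -c-> t5, -c-> t6
  t3 = (a.c.0 + a.(0 | 0)) | d.0\{a,c,d} :: -a-> t4, -a-> t6, -d-> t7
  t4 = 0 | 0 | d.0\{a,c,d} :: -d-> t8
  t5 = 0 | c.d.0\{a,c,d} :: -c-> t9
  t6 = c.0 | d.0\{a,c,d} :: -c-> t9, -d-> t10
  t7 = (a.c.0 + a.(0 | 0)) | 0\{a,c,d} :: -a-> t10, -a-> t8
  t8 = 0 | 0 | 0\{a,c,d} :: deadlocked
  t9 = 0 | d.0\{a,c,d} :: -d-> t11
  t10 = c.0 | 0\{a,c,d} :: -c-> t11
  t11 = 0 | 0\{a,c,d} :: deadlocked
Coarsest stable partition (strong bisimilarity classes):
  B0 = {s0, t0}
  B1 = {s3, t3}
  B2 = {s7, t7}
  B3 = {s11, s8, t11, t8}
  B4 = {s10, t10}
  B5 = {s6, t6}
  B6 = {s4, s9, t4, t9}
  B7 = {s2, t2}
  B8 = {s1, s5, t1, t5}
s0 ∈ B0, t0 ∈ B0 → same block

YES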